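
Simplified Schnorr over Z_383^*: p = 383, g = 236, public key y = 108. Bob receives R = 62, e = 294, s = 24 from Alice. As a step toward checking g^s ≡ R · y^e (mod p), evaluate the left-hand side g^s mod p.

48

Squares mod 383: 236^1≡236, 236^2≡161, 236^4≡260, 236^8≡192, 236^16≡96
24 = 16 + 8, so 236^24 ≡ 96·192 ≡ 48 (mod 383)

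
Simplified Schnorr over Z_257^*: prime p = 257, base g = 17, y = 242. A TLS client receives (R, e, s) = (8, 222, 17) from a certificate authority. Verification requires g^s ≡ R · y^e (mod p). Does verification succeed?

fails

g^s mod p:
17^2 = 289 ≡ 32
17^4 ≡ 32^2 = 1024 ≡ 253
17^8 ≡ 253^2 = 64009 ≡ 16
17^16 ≡ 16^2 = 256
17 = 16 + 1, so 17^17 ≡ 256·17 ≡ 240 (mod 257)
R · y^e mod p:
242^2 = 58564 ≡ 225
242^4 ≡ 225^2 = 50625 ≡ 253
242^8 ≡ 253^2 = 64009 ≡ 16
242^16 ≡ 16^2 = 256
242^32 ≡ 256^2 = 65536 ≡ 1
242^64 ≡ 1^2 = 1
242^128 ≡ 1^2 = 1
222 = 128 + 64 + 16 + 8 + 4 + 2, so 242^222 ≡ 1·1·256·16·253·225 ≡ 8 (mod 257)
8·8 = 64 ≡ 64 (mod 257)
240 ≠ 64; the check fails.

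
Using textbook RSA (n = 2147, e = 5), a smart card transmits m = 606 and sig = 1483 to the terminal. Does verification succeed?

fails

Squares mod 2147: sig^1≡1483, sig^2≡761, sig^4≡1578
5 = 4 + 1, so sig^5 ≡ 1578·1483 ≡ 2091 (mod 2147)
2091 ≠ 606, so verification fails.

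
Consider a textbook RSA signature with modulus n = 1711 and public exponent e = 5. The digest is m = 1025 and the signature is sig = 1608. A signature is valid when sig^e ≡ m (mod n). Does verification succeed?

fails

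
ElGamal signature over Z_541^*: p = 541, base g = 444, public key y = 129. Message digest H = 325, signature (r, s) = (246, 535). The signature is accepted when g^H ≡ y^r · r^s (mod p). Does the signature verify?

does not verify

Left side g^H mod p:
444^2 = 197136 ≡ 212
444^4 ≡ 212^2 = 44944 ≡ 41
444^8 ≡ 41^2 = 1681 ≡ 58
444^16 ≡ 58^2 = 3364 ≡ 118
444^32 ≡ 118^2 = 13924 ≡ 399
444^64 ≡ 399^2 = 159201 ≡ 147
444^128 ≡ 147^2 = 21609 ≡ 510
444^256 ≡ 510^2 = 260100 ≡ 420
325 = 256 + 64 + 4 + 1, so 444^325 ≡ 420·147·41·444 ≡ 444 (mod 541)
Right side y^r · r^s mod p:
129^2 = 16641 ≡ 411
129^4 ≡ 411^2 = 168921 ≡ 129
129^8 ≡ 129^2 = 16641 ≡ 411
129^16 ≡ 411^2 = 168921 ≡ 129
129^32 ≡ 129^2 = 16641 ≡ 411
129^64 ≡ 411^2 = 168921 ≡ 129
129^128 ≡ 129^2 = 16641 ≡ 411
246 = 128 + 64 + 32 + 16 + 4 + 2, so 129^246 ≡ 411·129·411·129·129·411 ≡ 1 (mod 541)
246^2 = 60516 ≡ 465
246^4 ≡ 465^2 = 216225 ≡ 366
246^8 ≡ 366^2 = 133956 ≡ 329
246^16 ≡ 329^2 = 108241 ≡ 41
246^32 ≡ 41^2 = 1681 ≡ 58
246^64 ≡ 58^2 = 3364 ≡ 118
246^128 ≡ 118^2 = 13924 ≡ 399
246^256 ≡ 399^2 = 159201 ≡ 147
246^512 ≡ 147^2 = 21609 ≡ 510
535 = 512 + 16 + 4 + 2 + 1, so 246^535 ≡ 510·41·366·465·246 ≡ 374 (mod 541)
1·374 = 374 ≡ 374 (mod 541)
444 ≠ 374, so verification fails.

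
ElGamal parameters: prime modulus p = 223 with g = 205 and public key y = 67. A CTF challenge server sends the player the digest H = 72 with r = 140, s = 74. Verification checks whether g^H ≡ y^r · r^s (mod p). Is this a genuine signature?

Left side g^H mod p:
Squares mod 223: 205^1≡205, 205^2≡101, 205^4≡166, 205^8≡127, 205^16≡73, 205^32≡200, 205^64≡83
72 = 64 + 8, so 205^72 ≡ 83·127 ≡ 60 (mod 223)
Right side y^r · r^s mod p:
Squares mod 223: 67^1≡67, 67^2≡29, 67^4≡172, 67^8≡148, 67^16≡50, 67^32≡47, 67^64≡202, 67^128≡218
140 = 128 + 8 + 4, so 67^140 ≡ 218·148·172 ≡ 53 (mod 223)
Squares mod 223: 140^1≡140, 140^2≡199, 140^4≡130, 140^8≡175, 140^16≡74, 140^32≡124, 140^64≡212
74 = 64 + 8 + 2, so 140^74 ≡ 212·175·199 ≡ 39 (mod 223)
53·39 = 2067 ≡ 60 (mod 223)
60 ≡ 60 (mod 223), so the signature is genuine.

genuine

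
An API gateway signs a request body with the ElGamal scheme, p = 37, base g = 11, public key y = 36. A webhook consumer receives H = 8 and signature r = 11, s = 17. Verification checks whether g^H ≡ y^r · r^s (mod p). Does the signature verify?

Left side g^H mod p:
11^2 = 121 ≡ 10
11^4 ≡ 10^2 = 100 ≡ 26
11^8 ≡ 26^2 = 676 ≡ 10
Right side y^r · r^s mod p:
36^2 = 1296 ≡ 1
36^4 ≡ 1^2 = 1
36^8 ≡ 1^2 = 1
11 = 8 + 2 + 1, so 36^11 ≡ 1·1·36 ≡ 36 (mod 37)
11^2 = 121 ≡ 10
11^4 ≡ 10^2 = 100 ≡ 26
11^8 ≡ 26^2 = 676 ≡ 10
11^16 ≡ 10^2 = 100 ≡ 26
17 = 16 + 1, so 11^17 ≡ 26·11 ≡ 27 (mod 37)
36·27 = 972 ≡ 10 (mod 37)
10 ≡ 10 (mod 37), so the signature is genuine.

verifies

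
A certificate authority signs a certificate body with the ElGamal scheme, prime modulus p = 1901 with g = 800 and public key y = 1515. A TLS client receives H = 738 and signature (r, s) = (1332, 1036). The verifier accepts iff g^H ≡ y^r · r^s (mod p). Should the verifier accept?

reject

Left side g^H mod p:
Squares mod 1901: 800^1≡800, 800^2≡1264, 800^4≡856, 800^8≡851, 800^16≡1821, 800^32≡697, 800^64≡1054, 800^128≡732, 800^256≡1643, 800^512≡29
738 = 512 + 128 + 64 + 32 + 2, so 800^738 ≡ 29·732·1054·697·1264 ≡ 794 (mod 1901)
Right side y^r · r^s mod p:
Squares mod 1901: 1515^1≡1515, 1515^2≡718, 1515^4≡353, 1515^8≡1044, 1515^16≡663, 1515^32≡438, 1515^64≡1744, 1515^128≡1837, 1515^256≡294, 1515^512≡891, 1515^1024≡1164
1332 = 1024 + 256 + 32 + 16 + 4, so 1515^1332 ≡ 1164·294·438·663·353 ≡ 1197 (mod 1901)
Squares mod 1901: 1332^1≡1332, 1332^2≡591, 1332^4≡1398, 1332^8≡176, 1332^16≡560, 1332^32≡1836, 1332^64≡423, 1332^128≡235, 1332^256≡96, 1332^512≡1612, 1332^1024≡1778
1036 = 1024 + 8 + 4, so 1332^1036 ≡ 1778·176·1398 ≡ 16 (mod 1901)
1197·16 = 19152 ≡ 142 (mod 1901)
794 ≠ 142, so verification fails.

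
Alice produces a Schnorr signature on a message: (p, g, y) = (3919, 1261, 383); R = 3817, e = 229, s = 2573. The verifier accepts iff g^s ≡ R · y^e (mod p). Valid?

yes

g^s mod p:
Squares mod 3919: 1261^1≡1261, 1261^2≡2926, 1261^4≡2380, 1261^8≡1445, 1261^16≡3117, 1261^32≡488, 1261^64≡3004, 1261^128≡2478, 1261^256≡3330, 1261^512≡2049, 1261^1024≡1152, 1261^2048≡2482
2573 = 2048 + 512 + 8 + 4 + 1, so 1261^2573 ≡ 2482·2049·1445·2380·1261 ≡ 3540 (mod 3919)
R · y^e mod p:
Squares mod 3919: 383^1≡383, 383^2≡1686, 383^4≡1321, 383^8≡1086, 383^16≡3696, 383^32≡2701, 383^64≡2142, 383^128≡2934
229 = 128 + 64 + 32 + 4 + 1, so 383^229 ≡ 2934·2142·2701·1321·383 ≡ 1579 (mod 3919)
3817·1579 = 6027043 ≡ 3540 (mod 3919)
3540 ≡ 3540 (mod 3919); signature holds.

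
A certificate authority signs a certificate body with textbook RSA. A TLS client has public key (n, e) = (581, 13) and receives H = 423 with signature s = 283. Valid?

yes

Squares mod 581: s^1≡283, s^2≡492, s^4≡368, s^8≡51
13 = 8 + 4 + 1, so s^13 ≡ 51·368·283 ≡ 423 (mod 581)
423 = H, so the signature checks out.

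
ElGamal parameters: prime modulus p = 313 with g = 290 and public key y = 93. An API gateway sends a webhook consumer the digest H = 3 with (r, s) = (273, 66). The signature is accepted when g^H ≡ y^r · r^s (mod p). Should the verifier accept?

accept

Left side g^H mod p:
290^2 = 84100 ≡ 216
3 = 2 + 1, so 290^3 ≡ 216·290 ≡ 40 (mod 313)
Right side y^r · r^s mod p:
93^2 = 8649 ≡ 198
93^4 ≡ 198^2 = 39204 ≡ 79
93^8 ≡ 79^2 = 6241 ≡ 294
93^16 ≡ 294^2 = 86436 ≡ 48
93^32 ≡ 48^2 = 2304 ≡ 113
93^64 ≡ 113^2 = 12769 ≡ 249
93^128 ≡ 249^2 = 62001 ≡ 27
93^256 ≡ 27^2 = 729 ≡ 103
273 = 256 + 16 + 1, so 93^273 ≡ 103·48·93 ≡ 308 (mod 313)
273^2 = 74529 ≡ 35
273^4 ≡ 35^2 = 1225 ≡ 286
273^8 ≡ 286^2 = 81796 ≡ 103
273^16 ≡ 103^2 = 10609 ≡ 280
273^32 ≡ 280^2 = 78400 ≡ 150
273^64 ≡ 150^2 = 22500 ≡ 277
66 = 64 + 2, so 273^66 ≡ 277·35 ≡ 305 (mod 313)
308·305 = 93940 ≡ 40 (mod 313)
40 ≡ 40 (mod 313), so the signature is genuine.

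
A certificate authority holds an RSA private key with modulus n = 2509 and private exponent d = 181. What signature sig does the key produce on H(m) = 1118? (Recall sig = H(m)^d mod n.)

1209

Squares mod 2509: (H(m))^1≡1118, (H(m))^2≡442, (H(m))^4≡2171, (H(m))^8≡1339, (H(m))^16≡1495, (H(m))^32≡2015, (H(m))^64≡663, (H(m))^128≡494
181 = 128 + 32 + 16 + 4 + 1, so (H(m))^181 ≡ 494·2015·1495·2171·1118 ≡ 1209 (mod 2509)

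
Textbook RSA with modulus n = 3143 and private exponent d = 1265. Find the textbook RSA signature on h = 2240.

h^2 ≡ 2240^2 = 5017600 ≡ 1372
h^4 ≡ 1372^2 = 1882384 ≡ 2870
h^8 ≡ 2870^2 = 8236900 ≡ 2240
h^16 ≡ 2240^2 = 5017600 ≡ 1372
h^32 ≡ 1372^2 = 1882384 ≡ 2870
h^64 ≡ 2870^2 = 8236900 ≡ 2240
h^128 ≡ 2240^2 = 5017600 ≡ 1372
h^256 ≡ 1372^2 = 1882384 ≡ 2870
h^512 ≡ 2870^2 = 8236900 ≡ 2240
h^1024 ≡ 2240^2 = 5017600 ≡ 1372
1265 = 1024 + 128 + 64 + 32 + 16 + 1, so h^1265 ≡ 1372·1372·2240·2870·1372·2240 ≡ 1365 (mod 3143)

1365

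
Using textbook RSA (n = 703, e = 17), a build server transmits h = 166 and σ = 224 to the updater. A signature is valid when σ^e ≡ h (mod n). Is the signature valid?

σ^2 ≡ 224^2 = 50176 ≡ 263
σ^4 ≡ 263^2 = 69169 ≡ 275
σ^8 ≡ 275^2 = 75625 ≡ 404
σ^16 ≡ 404^2 = 163216 ≡ 120
17 = 16 + 1, so σ^17 ≡ 120·224 ≡ 166 (mod 703)
Since 166 equals the digest 166, verification succeeds.

valid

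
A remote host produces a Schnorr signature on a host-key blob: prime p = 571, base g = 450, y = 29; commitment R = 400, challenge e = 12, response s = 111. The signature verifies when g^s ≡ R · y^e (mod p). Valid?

no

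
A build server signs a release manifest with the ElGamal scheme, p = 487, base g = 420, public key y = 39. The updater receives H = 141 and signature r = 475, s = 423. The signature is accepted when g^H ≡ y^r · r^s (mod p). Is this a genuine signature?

Left side g^H mod p:
Squares mod 487: 420^1≡420, 420^2≡106, 420^4≡35, 420^8≡251, 420^16≡178, 420^32≡29, 420^64≡354, 420^128≡157
141 = 128 + 8 + 4 + 1, so 420^141 ≡ 157·251·35·420 ≡ 296 (mod 487)
Right side y^r · r^s mod p:
Squares mod 487: 39^1≡39, 39^2≡60, 39^4≡191, 39^8≡443, 39^16≡475, 39^32≡144, 39^64≡282, 39^128≡143, 39^256≡482
475 = 256 + 128 + 64 + 16 + 8 + 2 + 1, so 39^475 ≡ 482·143·282·475·443·60·39 ≡ 475 (mod 487)
Squares mod 487: 475^1≡475, 475^2≡144, 475^4≡282, 475^8≡143, 475^16≡482, 475^32≡25, 475^64≡138, 475^128≡51, 475^256≡166
423 = 256 + 128 + 32 + 4 + 2 + 1, so 475^423 ≡ 166·51·25·282·144·475 ≡ 254 (mod 487)
475·254 = 120650 ≡ 361 (mod 487)
296 ≠ 361, so verification fails.

forged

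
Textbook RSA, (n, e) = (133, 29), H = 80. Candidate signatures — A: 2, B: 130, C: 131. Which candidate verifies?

Candidate A: 2^29 mod 133 = 53
Candidate B: 130^29 mod 133 = 9
Candidate C: 131^29 mod 133 = 80
  → matches H = 80

C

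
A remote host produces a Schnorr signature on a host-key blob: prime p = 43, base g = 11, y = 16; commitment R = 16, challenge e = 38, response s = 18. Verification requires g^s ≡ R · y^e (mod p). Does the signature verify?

g^s mod p:
Squares mod 43: 11^1≡11, 11^2≡35, 11^4≡21, 11^8≡11, 11^16≡35
18 = 16 + 2, so 11^18 ≡ 35·35 ≡ 21 (mod 43)
R · y^e mod p:
Squares mod 43: 16^1≡16, 16^2≡41, 16^4≡4, 16^8≡16, 16^16≡41, 16^32≡4
38 = 32 + 4 + 2, so 16^38 ≡ 4·4·41 ≡ 11 (mod 43)
16·11 = 176 ≡ 4 (mod 43)
21 ≠ 4; the check fails.

does not verify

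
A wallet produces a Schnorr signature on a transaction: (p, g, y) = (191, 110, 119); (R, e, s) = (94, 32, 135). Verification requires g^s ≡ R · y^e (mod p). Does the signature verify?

verifies

g^s mod p:
110^2 = 12100 ≡ 67
110^4 ≡ 67^2 = 4489 ≡ 96
110^8 ≡ 96^2 = 9216 ≡ 48
110^16 ≡ 48^2 = 2304 ≡ 12
110^32 ≡ 12^2 = 144
110^64 ≡ 144^2 = 20736 ≡ 108
110^128 ≡ 108^2 = 11664 ≡ 13
135 = 128 + 4 + 2 + 1, so 110^135 ≡ 13·96·67·110 ≡ 155 (mod 191)
R · y^e mod p:
119^2 = 14161 ≡ 27
119^4 ≡ 27^2 = 729 ≡ 156
119^8 ≡ 156^2 = 24336 ≡ 79
119^16 ≡ 79^2 = 6241 ≡ 129
119^32 ≡ 129^2 = 16641 ≡ 24
94·24 = 2256 ≡ 155 (mod 191)
155 ≡ 155 (mod 191); signature holds.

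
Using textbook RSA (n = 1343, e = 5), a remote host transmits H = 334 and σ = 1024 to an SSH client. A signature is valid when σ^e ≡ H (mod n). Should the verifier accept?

σ^2 ≡ 1024^2 = 1048576 ≡ 1036
σ^4 ≡ 1036^2 = 1073296 ≡ 239
5 = 4 + 1, so σ^5 ≡ 239·1024 ≡ 310 (mod 1343)
σ^5 mod 1343 = 310, but H = 334.

reject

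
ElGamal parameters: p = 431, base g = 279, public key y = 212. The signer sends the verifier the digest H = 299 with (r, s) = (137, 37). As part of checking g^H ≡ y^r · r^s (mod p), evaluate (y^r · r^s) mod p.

Squares mod 431: 212^1≡212, 212^2≡120, 212^4≡177, 212^8≡297, 212^16≡285, 212^32≡197, 212^64≡19, 212^128≡361
137 = 128 + 8 + 1, so 212^137 ≡ 361·297·212 ≡ 357 (mod 431)
Squares mod 431: 137^1≡137, 137^2≡236, 137^4≡97, 137^8≡358, 137^16≡157, 137^32≡82
37 = 32 + 4 + 1, so 137^37 ≡ 82·97·137 ≡ 130 (mod 431)
y^r · r^s ≡ 357·130 = 46410 ≡ 293 (mod 431)

293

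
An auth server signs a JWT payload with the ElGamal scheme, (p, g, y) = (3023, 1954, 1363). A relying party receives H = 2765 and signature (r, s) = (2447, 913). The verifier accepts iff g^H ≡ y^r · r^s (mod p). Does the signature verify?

verifies

Left side g^H mod p:
1954^2 = 3818116 ≡ 67
1954^4 ≡ 67^2 = 4489 ≡ 1466
1954^8 ≡ 1466^2 = 2149156 ≡ 2826
1954^16 ≡ 2826^2 = 7986276 ≡ 2533
1954^32 ≡ 2533^2 = 6416089 ≡ 1283
1954^64 ≡ 1283^2 = 1646089 ≡ 1577
1954^128 ≡ 1577^2 = 2486929 ≡ 2023
1954^256 ≡ 2023^2 = 4092529 ≡ 2410
1954^512 ≡ 2410^2 = 5808100 ≡ 917
1954^1024 ≡ 917^2 = 840889 ≡ 495
1954^2048 ≡ 495^2 = 245025 ≡ 162
2765 = 2048 + 512 + 128 + 64 + 8 + 4 + 1, so 1954^2765 ≡ 162·917·2023·1577·2826·1466·1954 ≡ 2766 (mod 3023)
Right side y^r · r^s mod p:
1363^2 = 1857769 ≡ 1647
1363^4 ≡ 1647^2 = 2712609 ≡ 978
1363^8 ≡ 978^2 = 956484 ≡ 1216
1363^16 ≡ 1216^2 = 1478656 ≡ 409
1363^32 ≡ 409^2 = 167281 ≡ 1016
1363^64 ≡ 1016^2 = 1032256 ≡ 1413
1363^128 ≡ 1413^2 = 1996569 ≡ 1389
1363^256 ≡ 1389^2 = 1929321 ≡ 647
1363^512 ≡ 647^2 = 418609 ≡ 1435
1363^1024 ≡ 1435^2 = 2059225 ≡ 562
1363^2048 ≡ 562^2 = 315844 ≡ 1452
2447 = 2048 + 256 + 128 + 8 + 4 + 2 + 1, so 1363^2447 ≡ 1452·647·1389·1216·978·1647·1363 ≡ 686 (mod 3023)
2447^2 = 5987809 ≡ 2269
2447^4 ≡ 2269^2 = 5148361 ≡ 192
2447^8 ≡ 192^2 = 36864 ≡ 588
2447^16 ≡ 588^2 = 345744 ≡ 1122
2447^32 ≡ 1122^2 = 1258884 ≡ 1316
2447^64 ≡ 1316^2 = 1731856 ≡ 2700
2447^128 ≡ 2700^2 = 7290000 ≡ 1547
2447^256 ≡ 1547^2 = 2393209 ≡ 2016
2447^512 ≡ 2016^2 = 4064256 ≡ 1344
913 = 512 + 256 + 128 + 16 + 1, so 2447^913 ≡ 1344·2016·1547·1122·2447 ≡ 903 (mod 3023)
686·903 = 619458 ≡ 2766 (mod 3023)
2766 ≡ 2766 (mod 3023), so the signature is genuine.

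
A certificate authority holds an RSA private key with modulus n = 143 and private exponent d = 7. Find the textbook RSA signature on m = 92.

27

Squares mod 143: m^1≡92, m^2≡27, m^4≡14
7 = 4 + 2 + 1, so m^7 ≡ 14·27·92 ≡ 27 (mod 143)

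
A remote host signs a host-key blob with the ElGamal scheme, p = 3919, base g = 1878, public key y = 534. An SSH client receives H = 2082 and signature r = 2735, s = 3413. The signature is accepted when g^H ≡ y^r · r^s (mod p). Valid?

no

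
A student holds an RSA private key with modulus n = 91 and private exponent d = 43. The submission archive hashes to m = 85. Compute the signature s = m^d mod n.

71

m^2 ≡ 85^2 = 7225 ≡ 36
m^4 ≡ 36^2 = 1296 ≡ 22
m^8 ≡ 22^2 = 484 ≡ 29
m^16 ≡ 29^2 = 841 ≡ 22
m^32 ≡ 22^2 = 484 ≡ 29
43 = 32 + 8 + 2 + 1, so m^43 ≡ 29·29·36·85 ≡ 71 (mod 91)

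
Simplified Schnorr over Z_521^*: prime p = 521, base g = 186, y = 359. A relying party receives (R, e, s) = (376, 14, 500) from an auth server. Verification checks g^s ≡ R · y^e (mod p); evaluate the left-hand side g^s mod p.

186^2 = 34596 ≡ 210
186^4 ≡ 210^2 = 44100 ≡ 336
186^8 ≡ 336^2 = 112896 ≡ 360
186^16 ≡ 360^2 = 129600 ≡ 392
186^32 ≡ 392^2 = 153664 ≡ 490
186^64 ≡ 490^2 = 240100 ≡ 440
186^128 ≡ 440^2 = 193600 ≡ 309
186^256 ≡ 309^2 = 95481 ≡ 138
500 = 256 + 128 + 64 + 32 + 16 + 4, so 186^500 ≡ 138·309·440·490·392·336 ≡ 98 (mod 521)

98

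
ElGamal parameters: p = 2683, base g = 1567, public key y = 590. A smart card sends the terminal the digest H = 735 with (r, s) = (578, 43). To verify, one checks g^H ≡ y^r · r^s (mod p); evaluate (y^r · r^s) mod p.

1643

590^578 mod 2683 = 1197
578^43 mod 2683 = 1604
y^r · r^s ≡ 1197·1604 = 1919988 ≡ 1643 (mod 2683)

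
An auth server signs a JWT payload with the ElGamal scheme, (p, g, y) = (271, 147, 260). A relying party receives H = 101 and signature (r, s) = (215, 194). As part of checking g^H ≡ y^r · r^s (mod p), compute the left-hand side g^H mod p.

Squares mod 271: 147^1≡147, 147^2≡200, 147^4≡163, 147^8≡11, 147^16≡121, 147^32≡7, 147^64≡49
101 = 64 + 32 + 4 + 1, so 147^101 ≡ 49·7·163·147 ≡ 6 (mod 271)

6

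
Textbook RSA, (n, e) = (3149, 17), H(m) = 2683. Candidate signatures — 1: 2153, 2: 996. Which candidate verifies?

2

Candidate 1: 2153^17 mod 3149 = 466
Candidate 2: 996^17 mod 3149 = 2683
  → matches H(m) = 2683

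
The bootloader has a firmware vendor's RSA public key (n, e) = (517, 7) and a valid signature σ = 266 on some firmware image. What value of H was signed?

Squares mod 517: σ^1≡266, σ^2≡444, σ^4≡159
7 = 4 + 2 + 1, so σ^7 ≡ 159·444·266 ≡ 62 (mod 517)

62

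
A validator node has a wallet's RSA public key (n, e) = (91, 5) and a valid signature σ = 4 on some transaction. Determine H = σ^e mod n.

23

σ^2 ≡ 4^2 = 16
σ^4 ≡ 16^2 = 256 ≡ 74
5 = 4 + 1, so σ^5 ≡ 74·4 ≡ 23 (mod 91)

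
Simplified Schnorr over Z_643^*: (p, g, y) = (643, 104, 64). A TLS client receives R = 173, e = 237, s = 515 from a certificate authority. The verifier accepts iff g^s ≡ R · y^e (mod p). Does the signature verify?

g^s mod p:
Squares mod 643: 104^1≡104, 104^2≡528, 104^4≡365, 104^8≡124, 104^16≡587, 104^32≡564, 104^64≡454, 104^128≡356, 104^256≡65, 104^512≡367
515 = 512 + 2 + 1, so 104^515 ≡ 367·528·104 ≡ 441 (mod 643)
R · y^e mod p:
Squares mod 643: 64^1≡64, 64^2≡238, 64^4≡60, 64^8≡385, 64^16≡335, 64^32≡343, 64^64≡623, 64^128≡400
237 = 128 + 64 + 32 + 8 + 4 + 1, so 64^237 ≡ 400·623·343·385·60·64 ≡ 36 (mod 643)
173·36 = 6228 ≡ 441 (mod 643)
441 ≡ 441 (mod 643); signature holds.

verifies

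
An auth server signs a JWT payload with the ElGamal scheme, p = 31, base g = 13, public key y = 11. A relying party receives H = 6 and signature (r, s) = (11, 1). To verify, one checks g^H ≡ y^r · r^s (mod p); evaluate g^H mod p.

16

13^6 mod 31 = 16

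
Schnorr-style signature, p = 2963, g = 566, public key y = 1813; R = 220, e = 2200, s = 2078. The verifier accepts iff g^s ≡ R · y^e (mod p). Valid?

g^s mod p:
566^2 = 320356 ≡ 352
566^4 ≡ 352^2 = 123904 ≡ 2421
566^8 ≡ 2421^2 = 5861241 ≡ 427
566^16 ≡ 427^2 = 182329 ≡ 1586
566^32 ≡ 1586^2 = 2515396 ≡ 2772
566^64 ≡ 2772^2 = 7683984 ≡ 925
566^128 ≡ 925^2 = 855625 ≡ 2281
566^256 ≡ 2281^2 = 5202961 ≡ 2896
566^512 ≡ 2896^2 = 8386816 ≡ 1526
566^1024 ≡ 1526^2 = 2328676 ≡ 2721
566^2048 ≡ 2721^2 = 7403841 ≡ 2267
2078 = 2048 + 16 + 8 + 4 + 2, so 566^2078 ≡ 2267·1586·427·2421·352 ≡ 445 (mod 2963)
R · y^e mod p:
1813^2 = 3286969 ≡ 1002
1813^4 ≡ 1002^2 = 1004004 ≡ 2510
1813^8 ≡ 2510^2 = 6300100 ≡ 762
1813^16 ≡ 762^2 = 580644 ≡ 2859
1813^32 ≡ 2859^2 = 8173881 ≡ 1927
1813^64 ≡ 1927^2 = 3713329 ≡ 690
1813^128 ≡ 690^2 = 476100 ≡ 2020
1813^256 ≡ 2020^2 = 4080400 ≡ 349
1813^512 ≡ 349^2 = 121801 ≡ 318
1813^1024 ≡ 318^2 = 101124 ≡ 382
1813^2048 ≡ 382^2 = 145924 ≡ 737
2200 = 2048 + 128 + 16 + 8, so 1813^2200 ≡ 737·2020·2859·762 ≡ 2763 (mod 2963)
220·2763 = 607860 ≡ 445 (mod 2963)
445 ≡ 445 (mod 2963); signature holds.

yes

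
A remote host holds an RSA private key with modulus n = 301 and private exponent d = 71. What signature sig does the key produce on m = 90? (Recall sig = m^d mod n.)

Squares mod 301: m^1≡90, m^2≡274, m^4≡127, m^8≡176, m^16≡274, m^32≡127, m^64≡176
71 = 64 + 4 + 2 + 1, so m^71 ≡ 176·127·274·90 ≡ 90 (mod 301)

90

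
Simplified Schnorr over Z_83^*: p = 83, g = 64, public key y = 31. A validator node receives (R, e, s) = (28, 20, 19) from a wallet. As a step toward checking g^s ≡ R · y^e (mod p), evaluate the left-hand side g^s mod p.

Squares mod 83: 64^1≡64, 64^2≡29, 64^4≡11, 64^8≡38, 64^16≡33
19 = 16 + 2 + 1, so 64^19 ≡ 33·29·64 ≡ 77 (mod 83)

77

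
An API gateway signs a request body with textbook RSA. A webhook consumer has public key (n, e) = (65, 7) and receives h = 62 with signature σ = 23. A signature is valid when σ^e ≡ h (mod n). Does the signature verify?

σ^7 mod 65 = 62
σ^7 mod 65 = 62 matches h.

verifies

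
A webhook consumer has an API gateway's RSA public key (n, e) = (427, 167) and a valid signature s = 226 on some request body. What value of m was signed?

270

s^2 ≡ 226^2 = 51076 ≡ 263
s^4 ≡ 263^2 = 69169 ≡ 422
s^8 ≡ 422^2 = 178084 ≡ 25
s^16 ≡ 25^2 = 625 ≡ 198
s^32 ≡ 198^2 = 39204 ≡ 347
s^64 ≡ 347^2 = 120409 ≡ 422
s^128 ≡ 422^2 = 178084 ≡ 25
167 = 128 + 32 + 4 + 2 + 1, so s^167 ≡ 25·347·422·263·226 ≡ 270 (mod 427)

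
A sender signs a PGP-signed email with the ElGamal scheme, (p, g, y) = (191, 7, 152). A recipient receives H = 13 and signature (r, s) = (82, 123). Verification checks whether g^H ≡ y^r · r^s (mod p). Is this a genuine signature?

Left side g^H mod p:
7^2 = 49
7^4 ≡ 49^2 = 2401 ≡ 109
7^8 ≡ 109^2 = 11881 ≡ 39
13 = 8 + 4 + 1, so 7^13 ≡ 39·109·7 ≡ 152 (mod 191)
Right side y^r · r^s mod p:
152^2 = 23104 ≡ 184
152^4 ≡ 184^2 = 33856 ≡ 49
152^8 ≡ 49^2 = 2401 ≡ 109
152^16 ≡ 109^2 = 11881 ≡ 39
152^32 ≡ 39^2 = 1521 ≡ 184
152^64 ≡ 184^2 = 33856 ≡ 49
82 = 64 + 16 + 2, so 152^82 ≡ 49·39·184 ≡ 184 (mod 191)
82^2 = 6724 ≡ 39
82^4 ≡ 39^2 = 1521 ≡ 184
82^8 ≡ 184^2 = 33856 ≡ 49
82^16 ≡ 49^2 = 2401 ≡ 109
82^32 ≡ 109^2 = 11881 ≡ 39
82^64 ≡ 39^2 = 1521 ≡ 184
123 = 64 + 32 + 16 + 8 + 2 + 1, so 82^123 ≡ 184·39·109·49·39·82 ≡ 142 (mod 191)
184·142 = 26128 ≡ 152 (mod 191)
152 ≡ 152 (mod 191), so the signature is genuine.

genuine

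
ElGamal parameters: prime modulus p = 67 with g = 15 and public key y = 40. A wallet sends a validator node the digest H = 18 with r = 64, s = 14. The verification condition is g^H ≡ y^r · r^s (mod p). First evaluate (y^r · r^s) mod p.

40^2 = 1600 ≡ 59
40^4 ≡ 59^2 = 3481 ≡ 64
40^8 ≡ 64^2 = 4096 ≡ 9
40^16 ≡ 9^2 = 81 ≡ 14
40^32 ≡ 14^2 = 196 ≡ 62
40^64 ≡ 62^2 = 3844 ≡ 25
64^2 = 4096 ≡ 9
64^4 ≡ 9^2 = 81 ≡ 14
64^8 ≡ 14^2 = 196 ≡ 62
14 = 8 + 4 + 2, so 64^14 ≡ 62·14·9 ≡ 40 (mod 67)
y^r · r^s ≡ 25·40 = 1000 ≡ 62 (mod 67)

62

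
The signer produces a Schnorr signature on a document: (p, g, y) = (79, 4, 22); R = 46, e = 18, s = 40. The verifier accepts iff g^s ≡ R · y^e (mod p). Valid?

no

g^s mod p:
4^2 = 16
4^4 ≡ 16^2 = 256 ≡ 19
4^8 ≡ 19^2 = 361 ≡ 45
4^16 ≡ 45^2 = 2025 ≡ 50
4^32 ≡ 50^2 = 2500 ≡ 51
40 = 32 + 8, so 4^40 ≡ 51·45 ≡ 4 (mod 79)
R · y^e mod p:
22^2 = 484 ≡ 10
22^4 ≡ 10^2 = 100 ≡ 21
22^8 ≡ 21^2 = 441 ≡ 46
22^16 ≡ 46^2 = 2116 ≡ 62
18 = 16 + 2, so 22^18 ≡ 62·10 ≡ 67 (mod 79)
46·67 = 3082 ≡ 1 (mod 79)
4 ≠ 1; the check fails.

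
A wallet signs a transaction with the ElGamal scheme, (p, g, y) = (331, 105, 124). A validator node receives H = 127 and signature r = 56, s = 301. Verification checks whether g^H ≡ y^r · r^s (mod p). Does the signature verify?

Left side g^H mod p:
105^127 mod 331 = 155
Right side y^r · r^s mod p:
124^56 mod 331 = 124
56^301 mod 331 = 84
124·84 = 10416 ≡ 155 (mod 331)
155 ≡ 155 (mod 331), so the signature is genuine.

verifies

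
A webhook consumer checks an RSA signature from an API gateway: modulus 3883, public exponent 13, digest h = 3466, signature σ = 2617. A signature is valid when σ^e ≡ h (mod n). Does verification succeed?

fails

σ^2 ≡ 2617^2 = 6848689 ≡ 2960
σ^4 ≡ 2960^2 = 8761600 ≡ 1552
σ^8 ≡ 1552^2 = 2408704 ≡ 1244
13 = 8 + 4 + 1, so σ^13 ≡ 1244·1552·2617 ≡ 417 (mod 3883)
The recovered value 417 does not match the digest 3466.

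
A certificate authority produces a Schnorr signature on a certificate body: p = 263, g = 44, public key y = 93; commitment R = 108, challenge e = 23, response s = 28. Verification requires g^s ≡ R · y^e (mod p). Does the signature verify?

verifies

g^s mod p:
Squares mod 263: 44^1≡44, 44^2≡95, 44^4≡83, 44^8≡51, 44^16≡234
28 = 16 + 8 + 4, so 44^28 ≡ 234·51·83 ≡ 64 (mod 263)
R · y^e mod p:
Squares mod 263: 93^1≡93, 93^2≡233, 93^4≡111, 93^8≡223, 93^16≡22
23 = 16 + 4 + 2 + 1, so 93^23 ≡ 22·111·233·93 ≡ 98 (mod 263)
108·98 = 10584 ≡ 64 (mod 263)
64 ≡ 64 (mod 263); signature holds.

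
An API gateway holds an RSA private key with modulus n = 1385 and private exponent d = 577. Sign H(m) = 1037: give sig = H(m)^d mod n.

822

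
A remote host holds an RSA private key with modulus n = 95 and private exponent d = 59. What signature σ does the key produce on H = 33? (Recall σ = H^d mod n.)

H^2 ≡ 33^2 = 1089 ≡ 44
H^4 ≡ 44^2 = 1936 ≡ 36
H^8 ≡ 36^2 = 1296 ≡ 61
H^16 ≡ 61^2 = 3721 ≡ 16
H^32 ≡ 16^2 = 256 ≡ 66
59 = 32 + 16 + 8 + 2 + 1, so H^59 ≡ 66·16·61·44·33 ≡ 67 (mod 95)

67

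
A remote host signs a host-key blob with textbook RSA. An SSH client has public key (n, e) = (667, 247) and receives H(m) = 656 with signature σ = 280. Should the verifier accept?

accept

σ^247 mod 667 = 656
σ^247 mod 667 = 656 matches H(m).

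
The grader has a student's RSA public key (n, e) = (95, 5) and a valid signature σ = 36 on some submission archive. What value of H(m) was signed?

6

σ^2 ≡ 36^2 = 1296 ≡ 61
σ^4 ≡ 61^2 = 3721 ≡ 16
5 = 4 + 1, so σ^5 ≡ 16·36 ≡ 6 (mod 95)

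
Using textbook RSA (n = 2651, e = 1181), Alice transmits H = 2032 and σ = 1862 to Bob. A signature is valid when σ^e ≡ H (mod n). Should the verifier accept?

reject

σ^1181 mod 2651 = 619
σ^1181 mod 2651 = 619, but H = 2032.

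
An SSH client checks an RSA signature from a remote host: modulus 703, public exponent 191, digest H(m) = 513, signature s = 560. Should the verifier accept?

reject

s^191 mod 703 = 594
The recovered value 594 does not match the digest 513.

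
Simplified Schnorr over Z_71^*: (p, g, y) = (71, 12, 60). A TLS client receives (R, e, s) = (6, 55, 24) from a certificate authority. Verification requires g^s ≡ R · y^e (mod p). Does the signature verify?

g^s mod p:
12^2 = 144 ≡ 2
12^4 ≡ 2^2 = 4
12^8 ≡ 4^2 = 16
12^16 ≡ 16^2 = 256 ≡ 43
24 = 16 + 8, so 12^24 ≡ 43·16 ≡ 49 (mod 71)
R · y^e mod p:
60^2 = 3600 ≡ 50
60^4 ≡ 50^2 = 2500 ≡ 15
60^8 ≡ 15^2 = 225 ≡ 12
60^16 ≡ 12^2 = 144 ≡ 2
60^32 ≡ 2^2 = 4
55 = 32 + 16 + 4 + 2 + 1, so 60^55 ≡ 4·2·15·50·60 ≡ 30 (mod 71)
6·30 = 180 ≡ 38 (mod 71)
49 ≠ 38; the check fails.

does not verify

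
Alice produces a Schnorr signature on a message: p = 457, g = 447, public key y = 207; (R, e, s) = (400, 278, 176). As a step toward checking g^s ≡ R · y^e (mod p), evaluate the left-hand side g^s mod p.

447^2 = 199809 ≡ 100
447^4 ≡ 100^2 = 10000 ≡ 403
447^8 ≡ 403^2 = 162409 ≡ 174
447^16 ≡ 174^2 = 30276 ≡ 114
447^32 ≡ 114^2 = 12996 ≡ 200
447^64 ≡ 200^2 = 40000 ≡ 241
447^128 ≡ 241^2 = 58081 ≡ 42
176 = 128 + 32 + 16, so 447^176 ≡ 42·200·114 ≡ 185 (mod 457)

185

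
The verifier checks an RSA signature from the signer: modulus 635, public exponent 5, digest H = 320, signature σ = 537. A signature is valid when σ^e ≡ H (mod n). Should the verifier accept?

reject

σ^2 ≡ 537^2 = 288369 ≡ 79
σ^4 ≡ 79^2 = 6241 ≡ 526
5 = 4 + 1, so σ^5 ≡ 526·537 ≡ 522 (mod 635)
σ^5 mod 635 = 522, but H = 320.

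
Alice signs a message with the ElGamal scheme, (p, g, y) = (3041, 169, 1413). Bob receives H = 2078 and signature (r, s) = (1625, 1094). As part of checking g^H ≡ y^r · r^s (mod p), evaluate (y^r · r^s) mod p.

1242

Squares mod 3041: 1413^1≡1413, 1413^2≡1673, 1413^4≡1209, 1413^8≡2001, 1413^16≡2045, 1413^32≡650, 1413^64≡2842, 1413^128≡68, 1413^256≡1583, 1413^512≡105, 1413^1024≡1902
1625 = 1024 + 512 + 64 + 16 + 8 + 1, so 1413^1625 ≡ 1902·105·2842·2045·2001·1413 ≡ 2573 (mod 3041)
Squares mod 3041: 1625^1≡1625, 1625^2≡1037, 1625^4≡1896, 1625^8≡354, 1625^16≡635, 1625^32≡1813, 1625^64≡2689, 1625^128≡2264, 1625^256≡1611, 1625^512≡1348, 1625^1024≡1627
1094 = 1024 + 64 + 4 + 2, so 1625^1094 ≡ 1627·2689·1896·1037 ≡ 1050 (mod 3041)
y^r · r^s ≡ 2573·1050 = 2701650 ≡ 1242 (mod 3041)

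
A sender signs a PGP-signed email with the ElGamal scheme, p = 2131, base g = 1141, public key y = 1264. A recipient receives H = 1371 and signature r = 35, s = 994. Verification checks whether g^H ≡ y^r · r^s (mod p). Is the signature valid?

valid

Left side g^H mod p:
1141^2 = 1301881 ≡ 1971
1141^4 ≡ 1971^2 = 3884841 ≡ 28
1141^8 ≡ 28^2 = 784
1141^16 ≡ 784^2 = 614656 ≡ 928
1141^32 ≡ 928^2 = 861184 ≡ 260
1141^64 ≡ 260^2 = 67600 ≡ 1539
1141^128 ≡ 1539^2 = 2368521 ≡ 980
1141^256 ≡ 980^2 = 960400 ≡ 1450
1141^512 ≡ 1450^2 = 2102500 ≡ 1334
1141^1024 ≡ 1334^2 = 1779556 ≡ 171
1371 = 1024 + 256 + 64 + 16 + 8 + 2 + 1, so 1141^1371 ≡ 171·1450·1539·928·784·1971·1141 ≡ 961 (mod 2131)
Right side y^r · r^s mod p:
1264^2 = 1597696 ≡ 1577
1264^4 ≡ 1577^2 = 2486929 ≡ 52
1264^8 ≡ 52^2 = 2704 ≡ 573
1264^16 ≡ 573^2 = 328329 ≡ 155
1264^32 ≡ 155^2 = 24025 ≡ 584
35 = 32 + 2 + 1, so 1264^35 ≡ 584·1577·1264 ≡ 51 (mod 2131)
35^2 = 1225
35^4 ≡ 1225^2 = 1500625 ≡ 401
35^8 ≡ 401^2 = 160801 ≡ 976
35^16 ≡ 976^2 = 952576 ≡ 19
35^32 ≡ 19^2 = 361
35^64 ≡ 361^2 = 130321 ≡ 330
35^128 ≡ 330^2 = 108900 ≡ 219
35^256 ≡ 219^2 = 47961 ≡ 1079
35^512 ≡ 1079^2 = 1164241 ≡ 715
994 = 512 + 256 + 128 + 64 + 32 + 2, so 35^994 ≡ 715·1079·219·330·361·1225 ≡ 1732 (mod 2131)
51·1732 = 88332 ≡ 961 (mod 2131)
961 ≡ 961 (mod 2131), so the signature is genuine.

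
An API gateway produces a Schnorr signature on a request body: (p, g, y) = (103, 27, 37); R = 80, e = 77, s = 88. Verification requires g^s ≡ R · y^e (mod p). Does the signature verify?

verifies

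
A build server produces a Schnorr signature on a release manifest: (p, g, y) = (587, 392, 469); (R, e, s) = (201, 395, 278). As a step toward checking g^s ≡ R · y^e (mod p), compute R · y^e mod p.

Squares mod 587: 469^1≡469, 469^2≡423, 469^4≡481, 469^8≡83, 469^16≡432, 469^32≡545, 469^64≡3, 469^128≡9, 469^256≡81
395 = 256 + 128 + 8 + 2 + 1, so 469^395 ≡ 81·9·83·423·469 ≡ 300 (mod 587)
R · y^e ≡ 201·300 = 60300 ≡ 426 (mod 587)

426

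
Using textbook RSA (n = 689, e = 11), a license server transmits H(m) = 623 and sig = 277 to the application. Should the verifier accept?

reject

Squares mod 689: sig^1≡277, sig^2≡250, sig^4≡490, sig^8≡328
11 = 8 + 2 + 1, so sig^11 ≡ 328·250·277 ≡ 426 (mod 689)
The recovered value 426 does not match the digest 623.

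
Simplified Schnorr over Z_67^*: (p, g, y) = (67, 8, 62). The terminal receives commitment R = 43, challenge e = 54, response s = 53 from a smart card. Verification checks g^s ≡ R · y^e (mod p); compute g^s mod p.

8^2 = 64
8^4 ≡ 64^2 = 4096 ≡ 9
8^8 ≡ 9^2 = 81 ≡ 14
8^16 ≡ 14^2 = 196 ≡ 62
8^32 ≡ 62^2 = 3844 ≡ 25
53 = 32 + 16 + 4 + 1, so 8^53 ≡ 25·62·9·8 ≡ 45 (mod 67)

45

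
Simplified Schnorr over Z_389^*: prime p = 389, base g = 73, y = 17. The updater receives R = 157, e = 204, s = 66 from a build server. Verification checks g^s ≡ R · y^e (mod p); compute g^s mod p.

Squares mod 389: 73^1≡73, 73^2≡272, 73^4≡74, 73^8≡30, 73^16≡122, 73^32≡102, 73^64≡290
66 = 64 + 2, so 73^66 ≡ 290·272 ≡ 302 (mod 389)

302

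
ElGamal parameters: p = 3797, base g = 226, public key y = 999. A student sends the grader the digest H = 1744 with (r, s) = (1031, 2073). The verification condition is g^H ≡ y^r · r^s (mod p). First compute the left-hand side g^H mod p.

Squares mod 3797: 226^1≡226, 226^2≡1715, 226^4≡2347, 226^8≡2759, 226^16≡2893, 226^32≡861, 226^64≡906, 226^128≡684, 226^256≡825, 226^512≡962, 226^1024≡2773
1744 = 1024 + 512 + 128 + 64 + 16, so 226^1744 ≡ 2773·962·684·906·2893 ≡ 1133 (mod 3797)

1133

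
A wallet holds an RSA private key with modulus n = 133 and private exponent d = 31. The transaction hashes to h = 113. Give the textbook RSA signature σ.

113

h^2 ≡ 113^2 = 12769 ≡ 1
h^4 ≡ 1^2 = 1
h^8 ≡ 1^2 = 1
h^16 ≡ 1^2 = 1
31 = 16 + 8 + 4 + 2 + 1, so h^31 ≡ 1·1·1·1·113 ≡ 113 (mod 133)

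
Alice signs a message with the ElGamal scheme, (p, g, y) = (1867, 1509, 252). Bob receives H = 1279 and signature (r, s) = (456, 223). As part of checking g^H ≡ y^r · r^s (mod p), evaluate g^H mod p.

186

1509^2 = 2277081 ≡ 1208
1509^4 ≡ 1208^2 = 1459264 ≡ 1137
1509^8 ≡ 1137^2 = 1292769 ≡ 805
1509^16 ≡ 805^2 = 648025 ≡ 176
1509^32 ≡ 176^2 = 30976 ≡ 1104
1509^64 ≡ 1104^2 = 1218816 ≡ 1532
1509^128 ≡ 1532^2 = 2347024 ≡ 205
1509^256 ≡ 205^2 = 42025 ≡ 951
1509^512 ≡ 951^2 = 904401 ≡ 773
1509^1024 ≡ 773^2 = 597529 ≡ 89
1279 = 1024 + 128 + 64 + 32 + 16 + 8 + 4 + 2 + 1, so 1509^1279 ≡ 89·205·1532·1104·176·805·1137·1208·1509 ≡ 186 (mod 1867)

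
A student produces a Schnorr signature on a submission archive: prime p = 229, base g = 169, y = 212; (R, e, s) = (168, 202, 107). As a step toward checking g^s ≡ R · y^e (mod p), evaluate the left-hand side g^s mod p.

172

Squares mod 229: 169^1≡169, 169^2≡165, 169^4≡203, 169^8≡218, 169^16≡121, 169^32≡214, 169^64≡225
107 = 64 + 32 + 8 + 2 + 1, so 169^107 ≡ 225·214·218·165·169 ≡ 172 (mod 229)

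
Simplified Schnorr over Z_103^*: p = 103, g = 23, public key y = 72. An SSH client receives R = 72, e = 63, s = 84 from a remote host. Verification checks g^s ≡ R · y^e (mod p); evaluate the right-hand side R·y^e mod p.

72^2 = 5184 ≡ 34
72^4 ≡ 34^2 = 1156 ≡ 23
72^8 ≡ 23^2 = 529 ≡ 14
72^16 ≡ 14^2 = 196 ≡ 93
72^32 ≡ 93^2 = 8649 ≡ 100
63 = 32 + 16 + 8 + 4 + 2 + 1, so 72^63 ≡ 100·93·14·23·34·72 ≡ 13 (mod 103)
R · y^e ≡ 72·13 = 936 ≡ 9 (mod 103)

9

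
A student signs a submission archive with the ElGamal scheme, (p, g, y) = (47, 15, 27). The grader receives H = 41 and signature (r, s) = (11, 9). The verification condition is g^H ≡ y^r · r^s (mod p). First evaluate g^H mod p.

15^2 = 225 ≡ 37
15^4 ≡ 37^2 = 1369 ≡ 6
15^8 ≡ 6^2 = 36
15^16 ≡ 36^2 = 1296 ≡ 27
15^32 ≡ 27^2 = 729 ≡ 24
41 = 32 + 8 + 1, so 15^41 ≡ 24·36·15 ≡ 35 (mod 47)

35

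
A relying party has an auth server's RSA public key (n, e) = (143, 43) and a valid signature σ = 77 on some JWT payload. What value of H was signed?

77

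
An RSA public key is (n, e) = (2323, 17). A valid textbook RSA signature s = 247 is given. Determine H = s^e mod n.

s^2 ≡ 247^2 = 61009 ≡ 611
s^4 ≡ 611^2 = 373321 ≡ 1641
s^8 ≡ 1641^2 = 2692881 ≡ 524
s^16 ≡ 524^2 = 274576 ≡ 462
17 = 16 + 1, so s^17 ≡ 462·247 ≡ 287 (mod 2323)

287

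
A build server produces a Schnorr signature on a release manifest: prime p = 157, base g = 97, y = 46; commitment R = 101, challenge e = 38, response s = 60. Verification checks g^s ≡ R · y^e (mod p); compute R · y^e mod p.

Squares mod 157: 46^1≡46, 46^2≡75, 46^4≡130, 46^8≡101, 46^16≡153, 46^32≡16
38 = 32 + 4 + 2, so 46^38 ≡ 16·130·75 ≡ 99 (mod 157)
R · y^e ≡ 101·99 = 9999 ≡ 108 (mod 157)

108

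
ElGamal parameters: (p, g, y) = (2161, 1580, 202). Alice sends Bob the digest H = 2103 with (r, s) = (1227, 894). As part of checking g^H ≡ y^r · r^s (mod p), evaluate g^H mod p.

1580^2103 mod 2161 = 1247

1247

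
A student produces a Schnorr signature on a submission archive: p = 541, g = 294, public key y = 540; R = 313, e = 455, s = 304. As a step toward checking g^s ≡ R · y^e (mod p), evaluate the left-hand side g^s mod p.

294^2 = 86436 ≡ 417
294^4 ≡ 417^2 = 173889 ≡ 228
294^8 ≡ 228^2 = 51984 ≡ 48
294^16 ≡ 48^2 = 2304 ≡ 140
294^32 ≡ 140^2 = 19600 ≡ 124
294^64 ≡ 124^2 = 15376 ≡ 228
294^128 ≡ 228^2 = 51984 ≡ 48
294^256 ≡ 48^2 = 2304 ≡ 140
304 = 256 + 32 + 16, so 294^304 ≡ 140·124·140 ≡ 228 (mod 541)

228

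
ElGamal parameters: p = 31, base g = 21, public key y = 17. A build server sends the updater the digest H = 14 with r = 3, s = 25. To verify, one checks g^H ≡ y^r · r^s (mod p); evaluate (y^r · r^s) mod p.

28

17^2 = 289 ≡ 10
3 = 2 + 1, so 17^3 ≡ 10·17 ≡ 15 (mod 31)
3^2 = 9
3^4 ≡ 9^2 = 81 ≡ 19
3^8 ≡ 19^2 = 361 ≡ 20
3^16 ≡ 20^2 = 400 ≡ 28
25 = 16 + 8 + 1, so 3^25 ≡ 28·20·3 ≡ 6 (mod 31)
y^r · r^s ≡ 15·6 = 90 ≡ 28 (mod 31)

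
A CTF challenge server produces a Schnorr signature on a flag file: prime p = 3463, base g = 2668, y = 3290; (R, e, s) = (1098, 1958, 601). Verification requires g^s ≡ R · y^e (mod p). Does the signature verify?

does not verify

g^s mod p:
2668^2 = 7118224 ≡ 1759
2668^4 ≡ 1759^2 = 3094081 ≡ 1622
2668^8 ≡ 1622^2 = 2630884 ≡ 2467
2668^16 ≡ 2467^2 = 6086089 ≡ 1598
2668^32 ≡ 1598^2 = 2553604 ≡ 1373
2668^64 ≡ 1373^2 = 1885129 ≡ 1257
2668^128 ≡ 1257^2 = 1580049 ≡ 921
2668^256 ≡ 921^2 = 848241 ≡ 3269
2668^512 ≡ 3269^2 = 10686361 ≡ 3006
601 = 512 + 64 + 16 + 8 + 1, so 2668^601 ≡ 3006·1257·1598·2467·2668 ≡ 1389 (mod 3463)
R · y^e mod p:
3290^2 = 10824100 ≡ 2225
3290^4 ≡ 2225^2 = 4950625 ≡ 1998
3290^8 ≡ 1998^2 = 3992004 ≡ 2628
3290^16 ≡ 2628^2 = 6906384 ≡ 1162
3290^32 ≡ 1162^2 = 1350244 ≡ 3137
3290^64 ≡ 3137^2 = 9840769 ≡ 2386
3290^128 ≡ 2386^2 = 5692996 ≡ 3287
3290^256 ≡ 3287^2 = 10804369 ≡ 3272
3290^512 ≡ 3272^2 = 10705984 ≡ 1851
3290^1024 ≡ 1851^2 = 3426201 ≡ 1294
1958 = 1024 + 512 + 256 + 128 + 32 + 4 + 2, so 3290^1958 ≡ 1294·1851·3272·3287·3137·1998·2225 ≡ 2259 (mod 3463)
1098·2259 = 2480382 ≡ 874 (mod 3463)
1389 ≠ 874; the check fails.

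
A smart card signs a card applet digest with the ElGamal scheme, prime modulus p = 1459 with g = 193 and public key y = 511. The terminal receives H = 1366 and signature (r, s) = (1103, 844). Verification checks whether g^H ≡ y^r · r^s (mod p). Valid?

Left side g^H mod p:
Squares mod 1459: 193^1≡193, 193^2≡774, 193^4≡886, 193^8≡54, 193^16≡1457, 193^32≡4, 193^64≡16, 193^128≡256, 193^256≡1340, 193^512≡1030, 193^1024≡207
1366 = 1024 + 256 + 64 + 16 + 4 + 2, so 193^1366 ≡ 207·1340·16·1457·886·774 ≡ 333 (mod 1459)
Right side y^r · r^s mod p:
Squares mod 1459: 511^1≡511, 511^2≡1419, 511^4≡141, 511^8≡914, 511^16≡848, 511^32≡1276, 511^64≡1391, 511^128≡247, 511^256≡1190, 511^512≡870, 511^1024≡1138
1103 = 1024 + 64 + 8 + 4 + 2 + 1, so 511^1103 ≡ 1138·1391·914·141·1419·511 ≡ 919 (mod 1459)
Squares mod 1459: 1103^1≡1103, 1103^2≡1262, 1103^4≡875, 1103^8≡1109, 1103^16≡1403, 1103^32≡218, 1103^64≡836, 1103^128≡35, 1103^256≡1225, 1103^512≡773
844 = 512 + 256 + 64 + 8 + 4, so 1103^844 ≡ 773·1225·836·1109·875 ≡ 667 (mod 1459)
919·667 = 612973 ≡ 193 (mod 1459)
333 ≠ 193, so verification fails.

no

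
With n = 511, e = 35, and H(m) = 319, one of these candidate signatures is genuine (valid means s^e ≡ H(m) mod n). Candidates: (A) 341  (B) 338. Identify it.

Candidate A: Squares mod 511: 341^1≡341, 341^2≡284, 341^4≡429, 341^8≡81, 341^16≡429, 341^32≡81; 35 = 32 + 2 + 1, so 341^35 ≡ 81·284·341 ≡ 3 (mod 511)
Candidate B: Squares mod 511: 338^1≡338, 338^2≡291, 338^4≡366, 338^8≡74, 338^16≡366, 338^32≡74; 35 = 32 + 2 + 1, so 338^35 ≡ 74·291·338 ≡ 319 (mod 511)
  → matches H(m) = 319

B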